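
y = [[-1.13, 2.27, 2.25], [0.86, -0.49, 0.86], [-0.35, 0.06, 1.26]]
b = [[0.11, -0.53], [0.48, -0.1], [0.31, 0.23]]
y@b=[[1.66, 0.89], [0.13, -0.21], [0.38, 0.47]]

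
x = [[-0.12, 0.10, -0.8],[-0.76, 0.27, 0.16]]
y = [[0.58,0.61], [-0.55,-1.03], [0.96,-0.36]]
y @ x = [[-0.53, 0.22, -0.37], [0.85, -0.33, 0.28], [0.16, -0.00, -0.83]]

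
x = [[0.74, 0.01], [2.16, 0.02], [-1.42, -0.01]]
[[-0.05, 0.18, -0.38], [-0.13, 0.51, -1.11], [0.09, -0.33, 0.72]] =x @[[-0.06, 0.23, -0.50], [-0.17, 0.63, -1.35]]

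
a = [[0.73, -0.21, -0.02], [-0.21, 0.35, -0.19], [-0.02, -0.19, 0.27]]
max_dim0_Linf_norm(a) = 0.73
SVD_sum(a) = [[0.66, -0.32, 0.09], [-0.32, 0.16, -0.04], [0.09, -0.04, 0.01]] + [[0.06, 0.1, -0.12], [0.1, 0.16, -0.19], [-0.12, -0.19, 0.22]] + [[0.00,  0.01,  0.01], [0.01,  0.04,  0.04], [0.01,  0.04,  0.04]]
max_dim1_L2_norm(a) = 0.76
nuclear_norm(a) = 1.35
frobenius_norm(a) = 0.94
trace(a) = 1.35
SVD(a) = [[-0.89, -0.38, 0.24],[0.44, -0.59, 0.68],[-0.12, 0.71, 0.7]] @ diag([0.8300752687920185, 0.44067510046101804, 0.07924963074696359]) @ [[-0.89,  0.44,  -0.12],[-0.38,  -0.59,  0.71],[0.24,  0.68,  0.7]]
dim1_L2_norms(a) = [0.76, 0.45, 0.33]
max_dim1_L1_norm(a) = 0.96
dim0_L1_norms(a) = [0.96, 0.75, 0.48]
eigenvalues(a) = [0.83, 0.44, 0.08]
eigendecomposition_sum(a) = [[0.66,  -0.32,  0.09],[-0.32,  0.16,  -0.04],[0.09,  -0.04,  0.01]] + [[0.06, 0.1, -0.12],[0.10, 0.16, -0.19],[-0.12, -0.19, 0.22]] + [[0.0,0.01,0.01], [0.01,0.04,0.04], [0.01,0.04,0.04]]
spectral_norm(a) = 0.83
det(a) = 0.03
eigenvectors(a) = [[-0.89, 0.38, 0.24], [0.44, 0.59, 0.68], [-0.12, -0.71, 0.70]]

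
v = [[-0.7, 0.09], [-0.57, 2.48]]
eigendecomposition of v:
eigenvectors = [[-0.98, -0.03], [-0.18, -1.0]]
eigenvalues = [-0.68, 2.46]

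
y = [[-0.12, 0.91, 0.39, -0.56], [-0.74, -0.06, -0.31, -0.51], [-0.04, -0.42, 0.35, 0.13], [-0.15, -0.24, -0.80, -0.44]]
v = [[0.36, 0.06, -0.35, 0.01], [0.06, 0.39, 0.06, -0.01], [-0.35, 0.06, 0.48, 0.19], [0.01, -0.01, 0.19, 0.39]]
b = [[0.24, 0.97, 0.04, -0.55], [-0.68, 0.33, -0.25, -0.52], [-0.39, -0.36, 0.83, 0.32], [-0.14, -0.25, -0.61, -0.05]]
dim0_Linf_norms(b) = [0.68, 0.97, 0.83, 0.55]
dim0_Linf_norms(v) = [0.36, 0.39, 0.48, 0.39]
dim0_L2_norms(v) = [0.51, 0.4, 0.63, 0.43]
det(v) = -0.00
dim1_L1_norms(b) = [1.8, 1.78, 1.9, 1.05]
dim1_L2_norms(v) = [0.51, 0.4, 0.63, 0.43]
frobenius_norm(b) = 1.93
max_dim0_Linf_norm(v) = 0.48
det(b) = -0.01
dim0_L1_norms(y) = [1.05, 1.63, 1.85, 1.64]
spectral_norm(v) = 0.82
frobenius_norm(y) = 1.86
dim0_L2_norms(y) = [0.77, 1.03, 1.01, 0.89]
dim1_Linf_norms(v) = [0.36, 0.39, 0.48, 0.39]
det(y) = -0.20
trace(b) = 1.35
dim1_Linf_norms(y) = [0.91, 0.74, 0.42, 0.8]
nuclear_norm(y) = 3.29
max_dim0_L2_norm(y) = 1.03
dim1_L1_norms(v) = [0.78, 0.52, 1.08, 0.6]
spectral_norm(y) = 1.25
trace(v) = 1.62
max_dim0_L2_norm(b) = 1.11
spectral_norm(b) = 1.41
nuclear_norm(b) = 3.28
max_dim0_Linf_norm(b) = 0.97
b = v + y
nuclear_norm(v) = 1.62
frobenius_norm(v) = 1.00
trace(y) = -0.27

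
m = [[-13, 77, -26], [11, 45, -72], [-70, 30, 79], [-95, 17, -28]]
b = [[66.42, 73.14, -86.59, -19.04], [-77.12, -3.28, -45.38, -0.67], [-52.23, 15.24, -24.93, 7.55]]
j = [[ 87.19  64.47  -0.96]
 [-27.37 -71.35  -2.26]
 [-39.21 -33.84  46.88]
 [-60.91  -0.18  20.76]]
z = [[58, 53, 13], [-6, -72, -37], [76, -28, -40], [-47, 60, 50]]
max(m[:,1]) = 77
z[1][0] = -6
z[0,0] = 58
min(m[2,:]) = -70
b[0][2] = -86.59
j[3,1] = -0.18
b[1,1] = -3.28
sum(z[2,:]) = 8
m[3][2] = -28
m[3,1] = 17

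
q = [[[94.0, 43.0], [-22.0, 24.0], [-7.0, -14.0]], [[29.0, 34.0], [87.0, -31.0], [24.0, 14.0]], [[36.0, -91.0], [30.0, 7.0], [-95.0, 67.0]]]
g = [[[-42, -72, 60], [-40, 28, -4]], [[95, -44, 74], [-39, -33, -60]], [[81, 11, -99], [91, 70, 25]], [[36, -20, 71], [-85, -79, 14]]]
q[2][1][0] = 30.0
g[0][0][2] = 60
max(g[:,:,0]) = 95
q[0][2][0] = -7.0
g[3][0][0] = 36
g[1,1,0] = -39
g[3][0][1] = -20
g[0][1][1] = 28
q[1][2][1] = 14.0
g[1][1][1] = -33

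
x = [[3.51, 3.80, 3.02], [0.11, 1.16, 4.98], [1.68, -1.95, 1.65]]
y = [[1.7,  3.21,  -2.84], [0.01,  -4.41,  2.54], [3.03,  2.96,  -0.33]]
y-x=[[-1.81, -0.59, -5.86], [-0.10, -5.57, -2.44], [1.35, 4.91, -1.98]]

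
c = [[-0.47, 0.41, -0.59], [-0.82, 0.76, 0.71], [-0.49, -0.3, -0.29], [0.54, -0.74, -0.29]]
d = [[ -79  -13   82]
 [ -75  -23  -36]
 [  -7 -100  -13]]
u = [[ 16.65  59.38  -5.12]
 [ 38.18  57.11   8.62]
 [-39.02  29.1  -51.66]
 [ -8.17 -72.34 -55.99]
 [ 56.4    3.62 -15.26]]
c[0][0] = -0.472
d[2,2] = -13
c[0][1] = 0.408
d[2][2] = -13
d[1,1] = -23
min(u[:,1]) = -72.34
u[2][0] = -39.02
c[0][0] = -0.472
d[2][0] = -7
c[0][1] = 0.408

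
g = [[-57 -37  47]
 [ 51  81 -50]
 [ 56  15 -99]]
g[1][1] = 81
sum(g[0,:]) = -47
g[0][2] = 47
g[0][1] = -37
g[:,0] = [-57, 51, 56]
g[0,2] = 47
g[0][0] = -57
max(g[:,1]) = 81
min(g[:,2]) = -99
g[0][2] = 47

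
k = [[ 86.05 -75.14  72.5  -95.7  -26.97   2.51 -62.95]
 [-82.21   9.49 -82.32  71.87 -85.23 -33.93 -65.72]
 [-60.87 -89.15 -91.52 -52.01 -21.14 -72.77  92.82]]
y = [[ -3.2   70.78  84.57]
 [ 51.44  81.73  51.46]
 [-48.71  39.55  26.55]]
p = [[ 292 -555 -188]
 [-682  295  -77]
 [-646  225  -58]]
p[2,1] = 225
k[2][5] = -72.77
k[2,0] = -60.87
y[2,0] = -48.71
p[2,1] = 225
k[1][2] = -82.32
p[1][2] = -77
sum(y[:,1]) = 192.06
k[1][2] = -82.32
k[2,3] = -52.01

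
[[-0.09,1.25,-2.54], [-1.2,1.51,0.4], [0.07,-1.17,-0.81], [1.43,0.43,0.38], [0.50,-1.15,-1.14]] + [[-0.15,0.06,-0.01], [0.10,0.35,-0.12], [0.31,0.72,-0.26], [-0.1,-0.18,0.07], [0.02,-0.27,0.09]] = [[-0.24, 1.31, -2.55], [-1.10, 1.86, 0.28], [0.38, -0.45, -1.07], [1.33, 0.25, 0.45], [0.52, -1.42, -1.05]]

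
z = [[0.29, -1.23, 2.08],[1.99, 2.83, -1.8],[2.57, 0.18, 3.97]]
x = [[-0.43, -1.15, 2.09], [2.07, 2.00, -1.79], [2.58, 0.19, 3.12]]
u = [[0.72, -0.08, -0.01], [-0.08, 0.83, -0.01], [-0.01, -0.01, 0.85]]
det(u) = 0.50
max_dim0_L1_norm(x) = 7.0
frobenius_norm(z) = 6.60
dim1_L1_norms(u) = [0.81, 0.92, 0.87]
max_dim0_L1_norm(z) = 7.85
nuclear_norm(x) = 8.20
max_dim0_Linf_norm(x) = 3.12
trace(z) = 7.09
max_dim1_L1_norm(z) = 6.72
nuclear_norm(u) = 2.40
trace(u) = 2.40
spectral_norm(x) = 4.44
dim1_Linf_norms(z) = [2.08, 2.83, 3.97]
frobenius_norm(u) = 1.39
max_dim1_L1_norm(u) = 0.92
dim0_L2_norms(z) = [3.26, 3.09, 4.83]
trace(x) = 4.69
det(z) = 4.38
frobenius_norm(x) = 5.81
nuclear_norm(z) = 9.45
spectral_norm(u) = 0.87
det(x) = -0.05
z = u + x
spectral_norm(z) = 5.26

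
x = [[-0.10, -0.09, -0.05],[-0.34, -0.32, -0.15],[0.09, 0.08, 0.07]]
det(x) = 0.000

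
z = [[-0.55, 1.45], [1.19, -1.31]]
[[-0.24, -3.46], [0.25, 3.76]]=z @ [[0.06, 0.91],[-0.14, -2.04]]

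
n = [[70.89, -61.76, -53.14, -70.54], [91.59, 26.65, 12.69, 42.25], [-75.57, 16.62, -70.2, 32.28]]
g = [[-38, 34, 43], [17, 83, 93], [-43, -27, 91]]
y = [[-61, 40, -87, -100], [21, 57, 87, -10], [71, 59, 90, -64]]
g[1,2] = 93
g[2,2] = 91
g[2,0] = -43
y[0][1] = 40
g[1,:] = [17, 83, 93]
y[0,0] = -61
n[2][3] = 32.28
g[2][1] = -27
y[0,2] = -87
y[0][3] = -100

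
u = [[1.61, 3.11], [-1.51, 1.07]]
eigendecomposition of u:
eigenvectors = [[(0.82+0j),0.82-0.00j], [-0.07+0.57j,-0.07-0.57j]]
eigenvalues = [(1.34+2.15j), (1.34-2.15j)]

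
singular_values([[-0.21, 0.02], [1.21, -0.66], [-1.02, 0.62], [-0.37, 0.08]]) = [1.87, 0.15]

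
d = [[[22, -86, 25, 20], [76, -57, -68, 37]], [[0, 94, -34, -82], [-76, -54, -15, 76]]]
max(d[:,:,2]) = 25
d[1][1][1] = -54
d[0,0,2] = 25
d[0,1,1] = -57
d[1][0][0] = 0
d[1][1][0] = -76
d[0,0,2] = 25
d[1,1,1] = -54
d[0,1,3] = 37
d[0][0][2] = 25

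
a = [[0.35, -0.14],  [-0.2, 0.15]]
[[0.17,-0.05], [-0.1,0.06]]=a @[[0.52, 0.06], [0.06, 0.49]]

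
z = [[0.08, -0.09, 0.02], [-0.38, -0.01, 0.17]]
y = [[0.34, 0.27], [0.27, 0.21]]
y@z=[[-0.08, -0.03, 0.05], [-0.06, -0.03, 0.04]]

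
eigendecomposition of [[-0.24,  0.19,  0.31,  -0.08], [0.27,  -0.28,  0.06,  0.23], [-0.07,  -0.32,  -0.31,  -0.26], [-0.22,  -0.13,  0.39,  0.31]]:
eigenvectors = [[0.66+0.00j, -0.40+0.00j, 0.12-0.31j, 0.12+0.31j], [(-0.63+0j), (0.11+0j), (-0.36-0.27j), -0.36+0.27j], [-0.34+0.00j, (-0.42+0j), (0.63+0j), (0.63-0j)], [(0.21+0j), (0.8+0j), -0.20-0.50j, (-0.2+0.5j)]]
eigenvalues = [(-0.61+0j), (0.2+0j), (-0.05+0.38j), (-0.05-0.38j)]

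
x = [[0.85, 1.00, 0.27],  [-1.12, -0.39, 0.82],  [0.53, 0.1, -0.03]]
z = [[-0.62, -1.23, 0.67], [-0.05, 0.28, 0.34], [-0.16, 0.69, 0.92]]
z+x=[[0.23, -0.23, 0.94], [-1.17, -0.11, 1.16], [0.37, 0.79, 0.89]]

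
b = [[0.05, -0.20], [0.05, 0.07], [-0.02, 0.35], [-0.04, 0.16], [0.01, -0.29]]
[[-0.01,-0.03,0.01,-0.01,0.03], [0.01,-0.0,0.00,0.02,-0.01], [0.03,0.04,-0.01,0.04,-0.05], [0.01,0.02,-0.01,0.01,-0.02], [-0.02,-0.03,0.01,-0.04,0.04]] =b @[[0.05, -0.16, 0.09, 0.25, 0.02],  [0.08, 0.11, -0.03, 0.13, -0.15]]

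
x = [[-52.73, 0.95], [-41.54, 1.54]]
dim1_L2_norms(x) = [52.74, 41.57]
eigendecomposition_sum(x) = [[-52.72, 0.94], [-40.91, 0.73]] + [[-0.01, 0.01], [-0.63, 0.81]]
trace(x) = -51.19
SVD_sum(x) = [[-52.72, 1.33], [-41.55, 1.05]] + [[-0.01,  -0.38], [0.01,  0.49]]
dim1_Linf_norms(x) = [52.73, 41.54]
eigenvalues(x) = [-51.99, 0.8]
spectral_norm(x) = 67.15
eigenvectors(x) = [[-0.79, -0.02],[-0.61, -1.00]]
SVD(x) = [[-0.79, -0.62],[-0.62, 0.79]] @ diag([67.14843394559331, 0.6216258153365217]) @ [[1.0, -0.03], [0.03, 1.0]]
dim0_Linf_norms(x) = [52.73, 1.54]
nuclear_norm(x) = 67.77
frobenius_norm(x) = 67.15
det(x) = -41.74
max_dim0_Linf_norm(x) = 52.73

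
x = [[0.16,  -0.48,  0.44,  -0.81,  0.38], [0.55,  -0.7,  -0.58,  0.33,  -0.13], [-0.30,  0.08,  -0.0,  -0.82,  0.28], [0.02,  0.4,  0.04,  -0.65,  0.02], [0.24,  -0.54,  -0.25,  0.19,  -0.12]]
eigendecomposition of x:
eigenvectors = [[0.80+0.00j, (0.8-0j), (-0.13-0.03j), (-0.13+0.03j), (0.18+0j)],[0.18-0.39j, 0.18+0.39j, 0.11-0.41j, 0.11+0.41j, 0.27+0.00j],[(0.07+0.33j), (0.07-0.33j), -0.65+0.00j, (-0.65-0j), -0.16+0.00j],[-0.00-0.17j, -0.00+0.17j, (-0.5+0.13j), -0.50-0.13j, (0.24+0j)],[0.19-0.04j, (0.19+0.04j), (0.17-0.29j), (0.17+0.29j), 0.90+0.00j]]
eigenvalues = [(0.18+0.56j), (0.18-0.56j), (-0.77+0.32j), (-0.77-0.32j), (-0.14+0j)]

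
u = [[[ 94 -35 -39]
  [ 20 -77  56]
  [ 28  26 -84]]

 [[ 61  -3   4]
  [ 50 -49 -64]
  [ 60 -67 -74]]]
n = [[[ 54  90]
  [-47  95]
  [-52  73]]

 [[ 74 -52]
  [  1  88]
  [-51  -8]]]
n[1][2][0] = -51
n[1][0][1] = -52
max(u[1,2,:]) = 60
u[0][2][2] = -84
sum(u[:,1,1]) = -126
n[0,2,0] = -52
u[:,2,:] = [[28, 26, -84], [60, -67, -74]]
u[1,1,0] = 50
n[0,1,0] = -47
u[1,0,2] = 4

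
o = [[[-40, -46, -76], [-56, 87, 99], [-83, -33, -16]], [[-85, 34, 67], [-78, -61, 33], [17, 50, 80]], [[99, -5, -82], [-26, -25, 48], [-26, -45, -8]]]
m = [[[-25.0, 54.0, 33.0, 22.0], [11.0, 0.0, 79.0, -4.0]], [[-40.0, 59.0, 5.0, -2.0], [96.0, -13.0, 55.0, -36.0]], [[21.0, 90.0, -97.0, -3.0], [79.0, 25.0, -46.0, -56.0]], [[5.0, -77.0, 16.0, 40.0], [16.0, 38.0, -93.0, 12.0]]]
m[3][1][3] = 12.0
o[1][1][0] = -78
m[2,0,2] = -97.0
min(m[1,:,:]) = -40.0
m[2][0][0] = 21.0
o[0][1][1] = 87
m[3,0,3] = 40.0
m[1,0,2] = 5.0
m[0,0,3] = 22.0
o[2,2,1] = -45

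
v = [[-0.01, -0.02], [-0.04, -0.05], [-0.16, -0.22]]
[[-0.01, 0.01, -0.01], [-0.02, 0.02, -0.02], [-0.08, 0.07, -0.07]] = v@[[0.2, -0.16, 0.16],  [0.23, -0.18, 0.19]]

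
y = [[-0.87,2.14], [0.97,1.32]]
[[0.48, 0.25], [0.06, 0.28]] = y @ [[-0.16, 0.08], [0.16, 0.15]]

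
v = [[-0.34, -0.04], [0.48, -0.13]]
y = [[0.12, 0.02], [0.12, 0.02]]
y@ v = [[-0.03, -0.01],[-0.03, -0.01]]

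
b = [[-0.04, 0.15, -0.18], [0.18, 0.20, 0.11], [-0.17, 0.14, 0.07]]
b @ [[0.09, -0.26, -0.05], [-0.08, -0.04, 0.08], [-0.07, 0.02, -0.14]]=[[-0.00, 0.0, 0.04], [-0.01, -0.05, -0.01], [-0.03, 0.04, 0.01]]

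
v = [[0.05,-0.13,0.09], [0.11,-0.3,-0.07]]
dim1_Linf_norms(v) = [0.13, 0.3]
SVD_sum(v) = [[0.05, -0.12, -0.01], [0.11, -0.3, -0.03]] + [[0.00,-0.01,0.10], [-0.00,0.0,-0.04]]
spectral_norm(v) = 0.35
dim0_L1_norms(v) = [0.16, 0.43, 0.16]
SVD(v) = [[-0.37, -0.93], [-0.93, 0.37]] @ diag([0.34982834276176966, 0.11009146470346262]) @ [[-0.35,0.93,0.09], [-0.05,0.08,-1.00]]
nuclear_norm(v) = 0.46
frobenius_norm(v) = 0.37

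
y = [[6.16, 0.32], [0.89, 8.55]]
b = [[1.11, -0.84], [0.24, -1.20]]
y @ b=[[6.91, -5.56], [3.04, -11.01]]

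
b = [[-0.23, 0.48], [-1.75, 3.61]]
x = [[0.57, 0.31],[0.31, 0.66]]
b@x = [[0.02, 0.25], [0.12, 1.84]]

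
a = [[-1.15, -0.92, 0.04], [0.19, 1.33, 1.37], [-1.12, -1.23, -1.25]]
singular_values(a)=[2.95, 1.17, 0.35]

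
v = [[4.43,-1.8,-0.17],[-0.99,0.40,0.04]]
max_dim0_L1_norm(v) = 5.42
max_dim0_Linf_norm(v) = 4.43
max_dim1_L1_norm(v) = 6.4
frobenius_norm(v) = 4.90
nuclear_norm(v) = 4.91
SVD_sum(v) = [[4.43,-1.80,-0.17], [-0.99,0.40,0.04]] + [[-0.00, -0.00, 0.00], [-0.00, -0.0, 0.0]]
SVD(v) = [[-0.98, 0.22], [0.22, 0.98]] @ diag([4.902600521994491, 0.002849866548162123]) @ [[-0.93,0.38,0.04],  [-0.25,-0.67,0.70]]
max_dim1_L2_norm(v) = 4.78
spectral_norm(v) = 4.90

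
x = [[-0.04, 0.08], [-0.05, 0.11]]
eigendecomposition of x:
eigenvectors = [[-0.92, -0.57], [-0.4, -0.82]]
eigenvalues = [-0.01, 0.08]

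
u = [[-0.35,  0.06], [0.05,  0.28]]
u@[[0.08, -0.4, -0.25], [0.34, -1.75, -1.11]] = [[-0.01, 0.03, 0.02], [0.10, -0.51, -0.32]]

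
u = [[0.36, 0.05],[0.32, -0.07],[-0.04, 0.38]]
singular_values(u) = [0.49, 0.38]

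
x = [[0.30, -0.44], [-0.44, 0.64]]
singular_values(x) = [0.94, 0.0]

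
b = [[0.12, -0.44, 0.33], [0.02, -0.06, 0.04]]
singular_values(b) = [0.57, 0.01]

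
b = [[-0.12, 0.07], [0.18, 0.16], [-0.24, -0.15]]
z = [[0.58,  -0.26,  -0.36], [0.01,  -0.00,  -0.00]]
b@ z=[[-0.07, 0.03, 0.04], [0.11, -0.05, -0.06], [-0.14, 0.06, 0.09]]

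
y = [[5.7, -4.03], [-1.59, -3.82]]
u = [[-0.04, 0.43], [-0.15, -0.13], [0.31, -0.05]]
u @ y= [[-0.91,  -1.48], [-0.65,  1.10], [1.85,  -1.06]]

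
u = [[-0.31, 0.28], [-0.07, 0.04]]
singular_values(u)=[0.43, 0.02]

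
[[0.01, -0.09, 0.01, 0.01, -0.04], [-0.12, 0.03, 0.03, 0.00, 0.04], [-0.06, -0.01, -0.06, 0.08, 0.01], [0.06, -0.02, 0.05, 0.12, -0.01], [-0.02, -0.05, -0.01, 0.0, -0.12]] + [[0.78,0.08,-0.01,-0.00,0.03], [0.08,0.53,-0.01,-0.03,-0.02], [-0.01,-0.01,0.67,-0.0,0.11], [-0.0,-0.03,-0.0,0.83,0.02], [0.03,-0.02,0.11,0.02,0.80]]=[[0.79,-0.01,0.0,0.01,-0.01], [-0.04,0.56,0.02,-0.03,0.02], [-0.07,-0.02,0.61,0.08,0.12], [0.06,-0.05,0.05,0.95,0.01], [0.01,-0.07,0.1,0.02,0.68]]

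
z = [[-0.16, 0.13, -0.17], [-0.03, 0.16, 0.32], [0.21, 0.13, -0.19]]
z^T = [[-0.16, -0.03, 0.21], [0.13, 0.16, 0.13], [-0.17, 0.32, -0.19]]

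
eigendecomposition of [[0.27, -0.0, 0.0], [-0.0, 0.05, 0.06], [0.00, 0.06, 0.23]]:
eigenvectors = [[0.00, 0.0, 1.0], [0.29, 0.96, 0.0], [0.96, -0.29, 0.00]]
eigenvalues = [0.25, 0.03, 0.27]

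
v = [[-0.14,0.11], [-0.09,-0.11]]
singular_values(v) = [0.18, 0.14]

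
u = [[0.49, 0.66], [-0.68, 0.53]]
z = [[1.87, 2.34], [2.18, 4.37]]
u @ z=[[2.36, 4.03], [-0.12, 0.72]]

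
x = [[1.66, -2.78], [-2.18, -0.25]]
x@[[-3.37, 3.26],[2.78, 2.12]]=[[-13.32,  -0.48], [6.65,  -7.64]]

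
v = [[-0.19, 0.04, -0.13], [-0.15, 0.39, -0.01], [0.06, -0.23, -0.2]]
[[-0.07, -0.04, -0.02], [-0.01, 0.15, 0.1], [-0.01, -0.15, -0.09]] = v@[[0.38,0.12,0.03], [0.12,0.44,0.26], [0.03,0.26,0.16]]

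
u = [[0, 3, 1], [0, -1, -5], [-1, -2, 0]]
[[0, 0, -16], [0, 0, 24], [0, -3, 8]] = u @[[0, 3, 0], [0, 0, -4], [0, 0, -4]]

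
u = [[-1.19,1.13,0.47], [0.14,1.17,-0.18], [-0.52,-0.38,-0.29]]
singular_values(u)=[1.87, 1.07, 0.45]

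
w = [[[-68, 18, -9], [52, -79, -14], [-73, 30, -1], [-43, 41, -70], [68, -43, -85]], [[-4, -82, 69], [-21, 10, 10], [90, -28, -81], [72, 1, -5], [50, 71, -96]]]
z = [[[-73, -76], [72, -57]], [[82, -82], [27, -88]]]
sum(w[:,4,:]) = -35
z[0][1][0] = 72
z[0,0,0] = -73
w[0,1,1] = -79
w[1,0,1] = -82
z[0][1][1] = -57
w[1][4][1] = 71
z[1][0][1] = -82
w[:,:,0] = [[-68, 52, -73, -43, 68], [-4, -21, 90, 72, 50]]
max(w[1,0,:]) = 69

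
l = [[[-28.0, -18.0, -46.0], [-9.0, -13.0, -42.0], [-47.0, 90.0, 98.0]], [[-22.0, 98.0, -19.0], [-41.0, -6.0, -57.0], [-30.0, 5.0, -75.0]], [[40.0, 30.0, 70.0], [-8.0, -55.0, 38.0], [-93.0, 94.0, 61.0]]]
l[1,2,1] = 5.0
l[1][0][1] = 98.0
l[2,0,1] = 30.0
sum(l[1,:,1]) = 97.0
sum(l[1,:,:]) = -147.0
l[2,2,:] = [-93.0, 94.0, 61.0]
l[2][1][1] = -55.0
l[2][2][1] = 94.0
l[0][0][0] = -28.0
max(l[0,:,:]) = 98.0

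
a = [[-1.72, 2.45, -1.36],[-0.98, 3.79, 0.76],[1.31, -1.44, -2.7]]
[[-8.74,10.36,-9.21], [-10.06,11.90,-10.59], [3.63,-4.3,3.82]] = a@ [[1.16, -1.38, 1.22], [-2.46, 2.91, -2.59], [0.53, -0.63, 0.56]]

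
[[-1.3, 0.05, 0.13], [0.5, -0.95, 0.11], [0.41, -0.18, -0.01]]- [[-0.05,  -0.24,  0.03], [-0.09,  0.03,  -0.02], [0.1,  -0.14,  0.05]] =[[-1.25, 0.29, 0.1], [0.59, -0.98, 0.13], [0.31, -0.04, -0.06]]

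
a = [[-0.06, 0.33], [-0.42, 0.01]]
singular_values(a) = [0.43, 0.32]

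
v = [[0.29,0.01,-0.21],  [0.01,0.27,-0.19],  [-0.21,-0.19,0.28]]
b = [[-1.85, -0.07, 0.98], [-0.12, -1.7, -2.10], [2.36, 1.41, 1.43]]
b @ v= [[-0.74, -0.22, 0.68],[0.39, -0.06, -0.24],[0.40, 0.13, -0.36]]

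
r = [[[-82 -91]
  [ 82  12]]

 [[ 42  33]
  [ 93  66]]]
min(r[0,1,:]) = 12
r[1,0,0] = 42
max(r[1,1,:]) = 93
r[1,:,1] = [33, 66]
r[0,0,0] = -82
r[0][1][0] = 82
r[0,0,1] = -91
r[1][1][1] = 66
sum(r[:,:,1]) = 20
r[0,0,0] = -82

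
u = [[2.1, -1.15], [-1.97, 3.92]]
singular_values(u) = [4.84, 1.23]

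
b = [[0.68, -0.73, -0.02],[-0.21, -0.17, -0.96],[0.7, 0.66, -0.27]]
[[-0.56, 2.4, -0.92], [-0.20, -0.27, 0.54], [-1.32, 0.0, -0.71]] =b @ [[-1.27, 1.7, -1.24], [-0.43, -1.71, 0.12], [0.56, 0.21, -0.31]]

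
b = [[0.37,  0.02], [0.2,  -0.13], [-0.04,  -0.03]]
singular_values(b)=[0.42, 0.13]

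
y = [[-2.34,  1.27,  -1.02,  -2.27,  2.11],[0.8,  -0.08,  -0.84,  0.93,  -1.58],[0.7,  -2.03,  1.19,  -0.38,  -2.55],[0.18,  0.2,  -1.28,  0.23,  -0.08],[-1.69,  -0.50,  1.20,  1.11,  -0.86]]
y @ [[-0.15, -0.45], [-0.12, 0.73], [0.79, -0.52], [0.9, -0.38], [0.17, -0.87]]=[[-2.29,1.54], [-0.21,1.04], [0.30,-0.05], [-0.87,0.71], [2.11,0.1]]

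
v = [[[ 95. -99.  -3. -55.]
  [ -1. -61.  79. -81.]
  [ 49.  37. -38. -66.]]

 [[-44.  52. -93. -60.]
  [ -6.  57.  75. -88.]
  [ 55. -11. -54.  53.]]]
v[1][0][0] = -44.0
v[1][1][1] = 57.0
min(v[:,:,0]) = -44.0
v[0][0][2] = -3.0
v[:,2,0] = [49.0, 55.0]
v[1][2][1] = -11.0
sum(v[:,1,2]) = 154.0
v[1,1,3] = -88.0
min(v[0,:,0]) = -1.0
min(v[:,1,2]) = 75.0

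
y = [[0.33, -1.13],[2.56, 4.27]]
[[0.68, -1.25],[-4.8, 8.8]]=y@[[-0.59, 1.07], [-0.77, 1.42]]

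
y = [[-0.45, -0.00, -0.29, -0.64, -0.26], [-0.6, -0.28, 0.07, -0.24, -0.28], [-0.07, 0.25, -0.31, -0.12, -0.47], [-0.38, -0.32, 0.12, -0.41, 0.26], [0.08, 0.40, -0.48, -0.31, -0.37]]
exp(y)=[[0.71, 0.0, -0.19, -0.39, -0.19],[-0.41, 0.74, 0.15, -0.02, -0.18],[-0.10, 0.13, 0.83, -0.03, -0.37],[-0.19, -0.18, 0.06, 0.72, 0.22],[0.03, 0.28, -0.35, -0.23, 0.7]]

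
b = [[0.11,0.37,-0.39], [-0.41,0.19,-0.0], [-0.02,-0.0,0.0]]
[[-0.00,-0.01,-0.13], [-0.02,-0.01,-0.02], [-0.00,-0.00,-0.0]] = b @ [[0.08, 0.05, 0.08], [0.05, 0.04, 0.08], [0.08, 0.08, 0.42]]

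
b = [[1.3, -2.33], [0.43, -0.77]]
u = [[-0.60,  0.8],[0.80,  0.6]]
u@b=[[-0.44,  0.78], [1.3,  -2.33]]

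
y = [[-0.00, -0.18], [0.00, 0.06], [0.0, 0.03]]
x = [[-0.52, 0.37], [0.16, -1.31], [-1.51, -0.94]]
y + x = [[-0.52, 0.19], [0.16, -1.25], [-1.51, -0.91]]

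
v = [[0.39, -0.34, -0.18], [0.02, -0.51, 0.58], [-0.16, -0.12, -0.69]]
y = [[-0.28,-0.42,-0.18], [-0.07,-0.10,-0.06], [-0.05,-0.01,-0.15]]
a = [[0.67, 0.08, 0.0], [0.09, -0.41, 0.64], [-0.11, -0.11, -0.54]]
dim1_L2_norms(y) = [0.54, 0.14, 0.16]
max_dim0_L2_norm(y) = 0.43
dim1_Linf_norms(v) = [0.39, 0.58, 0.69]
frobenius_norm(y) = 0.58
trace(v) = -0.81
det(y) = -0.00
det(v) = 0.21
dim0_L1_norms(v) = [0.57, 0.97, 1.45]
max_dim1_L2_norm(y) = 0.54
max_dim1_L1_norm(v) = 1.11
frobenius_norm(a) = 1.16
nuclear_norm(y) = 0.69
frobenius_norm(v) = 1.19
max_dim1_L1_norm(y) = 0.88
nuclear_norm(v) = 1.92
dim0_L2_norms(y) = [0.29, 0.43, 0.24]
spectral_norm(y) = 0.56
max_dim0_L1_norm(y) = 0.53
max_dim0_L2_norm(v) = 0.92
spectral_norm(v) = 0.95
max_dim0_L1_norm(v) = 1.45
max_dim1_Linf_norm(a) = 0.67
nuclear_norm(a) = 1.89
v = a + y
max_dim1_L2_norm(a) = 0.77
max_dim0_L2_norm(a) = 0.84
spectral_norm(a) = 0.90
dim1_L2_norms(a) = [0.67, 0.77, 0.56]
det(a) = 0.19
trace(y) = -0.53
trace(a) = -0.28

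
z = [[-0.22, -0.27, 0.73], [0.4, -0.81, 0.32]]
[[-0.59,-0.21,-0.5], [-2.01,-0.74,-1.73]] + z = [[-0.81,-0.48,0.23], [-1.61,-1.55,-1.41]]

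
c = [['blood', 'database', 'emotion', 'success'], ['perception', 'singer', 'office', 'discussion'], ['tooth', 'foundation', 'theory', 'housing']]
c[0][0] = 'blood'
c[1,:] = ['perception', 'singer', 'office', 'discussion']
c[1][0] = 'perception'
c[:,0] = ['blood', 'perception', 'tooth']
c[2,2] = 'theory'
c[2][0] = 'tooth'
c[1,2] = 'office'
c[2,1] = 'foundation'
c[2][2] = 'theory'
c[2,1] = 'foundation'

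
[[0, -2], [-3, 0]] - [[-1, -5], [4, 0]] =[[1, 3], [-7, 0]]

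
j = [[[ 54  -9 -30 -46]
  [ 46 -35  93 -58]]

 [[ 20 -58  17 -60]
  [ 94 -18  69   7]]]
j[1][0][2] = 17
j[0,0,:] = [54, -9, -30, -46]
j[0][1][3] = -58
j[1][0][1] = -58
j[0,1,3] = -58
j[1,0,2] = 17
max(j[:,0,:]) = 54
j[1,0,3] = -60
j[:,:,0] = [[54, 46], [20, 94]]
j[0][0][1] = -9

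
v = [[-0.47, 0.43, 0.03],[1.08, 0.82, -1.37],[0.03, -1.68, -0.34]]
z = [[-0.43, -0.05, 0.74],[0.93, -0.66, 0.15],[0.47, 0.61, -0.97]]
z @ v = [[0.17, -1.47, -0.2],[-1.15, -0.39, 0.88],[0.41, 2.33, -0.49]]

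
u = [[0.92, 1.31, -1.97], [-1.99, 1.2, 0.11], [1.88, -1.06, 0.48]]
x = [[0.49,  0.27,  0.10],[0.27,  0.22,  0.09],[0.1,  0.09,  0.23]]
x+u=[[1.41, 1.58, -1.87], [-1.72, 1.42, 0.20], [1.98, -0.97, 0.71]]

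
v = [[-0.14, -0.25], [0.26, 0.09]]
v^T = [[-0.14, 0.26], [-0.25, 0.09]]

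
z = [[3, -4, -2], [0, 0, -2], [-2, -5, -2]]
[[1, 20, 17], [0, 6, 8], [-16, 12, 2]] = z@[[3, 2, 3], [2, -2, 0], [0, -3, -4]]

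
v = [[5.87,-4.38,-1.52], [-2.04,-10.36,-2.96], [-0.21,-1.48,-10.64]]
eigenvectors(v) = [[-0.99, 0.23, -0.18], [0.12, 0.81, -0.79], [0.00, 0.54, 0.59]]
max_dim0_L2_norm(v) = 11.34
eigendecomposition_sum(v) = [[6.21, -1.6, -0.28], [-0.75, 0.19, 0.03], [-0.01, 0.00, 0.0]] + [[-0.23, -1.9, -2.6], [-0.82, -6.61, -9.07], [-0.55, -4.44, -6.09]] + [[-0.1,  -0.88,  1.36], [-0.47,  -3.95,  6.08], [0.35,  2.95,  -4.55]]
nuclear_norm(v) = 28.18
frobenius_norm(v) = 17.08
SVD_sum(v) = [[0.11, -3.15, -3.02], [0.24, -6.84, -6.55], [0.21, -6.08, -5.82]] + [[0.17, -1.61, 1.69],[0.34, -3.34, 3.5],[-0.47, 4.60, -4.81]] + [[5.6, 0.38, -0.19], [-2.62, -0.18, 0.09], [0.05, 0.00, -0.00]]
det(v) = 712.40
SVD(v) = [[0.33, 0.27, -0.91], [0.71, 0.57, 0.42], [0.63, -0.78, -0.01]] @ diag([13.405138513185525, 8.57629167037992, 6.1966186446224185]) @ [[0.03, -0.72, -0.69], [0.07, -0.69, 0.72], [-1.0, -0.07, 0.03]]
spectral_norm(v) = 13.41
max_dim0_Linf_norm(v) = 10.64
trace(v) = -15.13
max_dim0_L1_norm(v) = 16.22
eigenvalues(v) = [6.4, -12.93, -8.6]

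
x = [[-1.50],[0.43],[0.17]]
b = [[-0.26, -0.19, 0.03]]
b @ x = [[0.31]]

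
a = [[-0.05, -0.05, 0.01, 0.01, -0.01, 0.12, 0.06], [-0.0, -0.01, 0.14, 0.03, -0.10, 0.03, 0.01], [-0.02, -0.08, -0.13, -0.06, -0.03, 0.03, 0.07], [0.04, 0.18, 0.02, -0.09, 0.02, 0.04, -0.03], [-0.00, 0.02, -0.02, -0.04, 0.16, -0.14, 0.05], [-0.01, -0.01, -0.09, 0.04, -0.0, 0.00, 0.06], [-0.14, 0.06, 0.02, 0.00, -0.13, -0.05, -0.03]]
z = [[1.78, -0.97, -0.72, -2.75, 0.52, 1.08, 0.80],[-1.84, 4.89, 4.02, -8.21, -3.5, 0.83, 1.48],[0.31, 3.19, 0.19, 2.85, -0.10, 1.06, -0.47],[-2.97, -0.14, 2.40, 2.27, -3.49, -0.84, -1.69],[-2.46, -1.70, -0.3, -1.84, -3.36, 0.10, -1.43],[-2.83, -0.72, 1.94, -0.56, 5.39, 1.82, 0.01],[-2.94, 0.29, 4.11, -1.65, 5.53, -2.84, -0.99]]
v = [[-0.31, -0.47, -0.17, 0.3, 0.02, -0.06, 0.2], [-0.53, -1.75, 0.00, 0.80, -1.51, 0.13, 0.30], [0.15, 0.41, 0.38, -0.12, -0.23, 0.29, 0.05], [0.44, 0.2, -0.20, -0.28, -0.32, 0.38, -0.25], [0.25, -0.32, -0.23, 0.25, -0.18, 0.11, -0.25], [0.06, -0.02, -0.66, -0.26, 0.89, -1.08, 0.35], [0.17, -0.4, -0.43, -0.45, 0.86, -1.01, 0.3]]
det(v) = -0.02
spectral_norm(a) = 0.29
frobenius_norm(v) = 3.66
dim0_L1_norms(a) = [0.26, 0.41, 0.43, 0.27, 0.45, 0.41, 0.31]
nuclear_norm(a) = 1.17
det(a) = 0.00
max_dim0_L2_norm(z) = 9.78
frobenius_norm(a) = 0.49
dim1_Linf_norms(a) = [0.12, 0.14, 0.13, 0.18, 0.16, 0.09, 0.14]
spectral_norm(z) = 11.59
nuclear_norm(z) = 40.07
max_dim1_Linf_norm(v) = 1.75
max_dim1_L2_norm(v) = 2.52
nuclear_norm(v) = 6.89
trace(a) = -0.15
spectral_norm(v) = 2.81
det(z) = -16744.84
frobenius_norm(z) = 18.28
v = z @ a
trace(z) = 6.60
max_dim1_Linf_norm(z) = 8.21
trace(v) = -2.92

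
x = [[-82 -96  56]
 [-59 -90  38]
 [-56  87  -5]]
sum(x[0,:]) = -122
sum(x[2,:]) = 26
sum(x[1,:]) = -111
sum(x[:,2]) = 89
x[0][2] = 56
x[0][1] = -96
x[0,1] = -96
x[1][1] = -90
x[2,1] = 87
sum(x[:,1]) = -99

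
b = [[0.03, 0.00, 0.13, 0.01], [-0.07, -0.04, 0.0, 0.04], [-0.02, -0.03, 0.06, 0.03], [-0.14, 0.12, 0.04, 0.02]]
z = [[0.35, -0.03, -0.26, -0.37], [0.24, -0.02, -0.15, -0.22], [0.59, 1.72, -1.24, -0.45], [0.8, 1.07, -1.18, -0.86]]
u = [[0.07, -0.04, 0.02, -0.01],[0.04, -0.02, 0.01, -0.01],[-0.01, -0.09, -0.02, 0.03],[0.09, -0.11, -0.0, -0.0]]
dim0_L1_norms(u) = [0.21, 0.26, 0.05, 0.05]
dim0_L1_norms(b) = [0.26, 0.19, 0.23, 0.1]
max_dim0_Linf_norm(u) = 0.11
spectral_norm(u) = 0.18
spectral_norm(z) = 2.98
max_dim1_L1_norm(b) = 0.32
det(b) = 0.00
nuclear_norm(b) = 0.44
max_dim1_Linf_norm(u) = 0.11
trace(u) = 0.03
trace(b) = 0.07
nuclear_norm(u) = 0.27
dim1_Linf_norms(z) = [0.37, 0.24, 1.72, 1.18]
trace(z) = -1.77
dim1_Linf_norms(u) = [0.07, 0.04, 0.09, 0.11]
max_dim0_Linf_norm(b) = 0.14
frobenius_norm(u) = 0.20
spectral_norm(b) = 0.19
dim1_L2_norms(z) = [0.57, 0.36, 2.25, 1.98]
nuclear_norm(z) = 3.79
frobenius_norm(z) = 3.07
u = z @ b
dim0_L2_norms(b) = [0.16, 0.13, 0.15, 0.05]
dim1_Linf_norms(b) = [0.13, 0.07, 0.06, 0.14]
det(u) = -0.00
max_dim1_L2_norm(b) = 0.19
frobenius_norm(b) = 0.26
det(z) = 0.00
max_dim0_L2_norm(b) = 0.16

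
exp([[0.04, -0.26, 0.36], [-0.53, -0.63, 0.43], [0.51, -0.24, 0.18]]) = [[1.20, -0.24, 0.37], [-0.32, 0.54, 0.28], [0.65, -0.26, 1.25]]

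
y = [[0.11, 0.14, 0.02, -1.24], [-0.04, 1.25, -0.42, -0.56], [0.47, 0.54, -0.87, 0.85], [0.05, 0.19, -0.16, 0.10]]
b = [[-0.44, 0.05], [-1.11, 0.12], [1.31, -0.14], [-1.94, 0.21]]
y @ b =[[2.23, -0.24], [-0.83, 0.09], [-3.59, 0.39], [-0.64, 0.07]]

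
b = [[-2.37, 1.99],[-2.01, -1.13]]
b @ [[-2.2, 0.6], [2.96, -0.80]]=[[11.10, -3.01], [1.08, -0.3]]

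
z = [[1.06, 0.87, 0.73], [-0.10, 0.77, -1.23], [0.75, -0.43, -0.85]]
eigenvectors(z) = [[-0.39+0.00j, (0.73+0j), 0.73-0.00j], [0.43+0.00j, -0.07+0.61j, -0.07-0.61j], [0.81+0.00j, 0.23-0.19j, 0.23+0.19j]]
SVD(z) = [[-0.66, 0.75, 0.00], [0.64, 0.56, 0.52], [0.39, 0.35, -0.85]] @ diag([1.6891704938796919, 1.4385074706239018, 1.037544842195006]) @ [[-0.28, -0.15, -0.95],[0.70, 0.65, -0.31],[-0.66, 0.75, 0.08]]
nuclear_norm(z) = 4.17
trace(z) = 0.98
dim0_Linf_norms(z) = [1.06, 0.87, 1.23]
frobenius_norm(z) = 2.45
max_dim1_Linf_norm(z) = 1.23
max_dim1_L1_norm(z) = 2.66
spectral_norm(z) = 1.69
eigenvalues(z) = [(-1.44+0j), (1.21+0.54j), (1.21-0.54j)]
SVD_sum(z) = [[0.31,0.17,1.06], [-0.3,-0.16,-1.02], [-0.18,-0.10,-0.63]] + [[0.75,0.7,-0.33], [0.56,0.53,-0.25], [0.35,0.33,-0.16]] + [[-0.00, 0.0, 0.00], [-0.36, 0.41, 0.04], [0.58, -0.66, -0.07]]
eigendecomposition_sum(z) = [[-0.15-0.00j, (0.16-0j), (0.53+0j)],  [(0.17+0j), (-0.18+0j), -0.59-0.00j],  [0.32+0.00j, (-0.34+0j), -1.10-0.00j]] + [[0.61+0.09j, 0.35-0.61j, (0.1+0.37j)], [(-0.14+0.5j), 0.48+0.35j, -0.32+0.05j], [0.22-0.13j, -0.04-0.28j, 0.13+0.09j]] + [[(0.61-0.09j), 0.35+0.61j, (0.1-0.37j)], [(-0.14-0.5j), 0.48-0.35j, (-0.32-0.05j)], [0.22+0.13j, (-0.04+0.28j), 0.13-0.09j]]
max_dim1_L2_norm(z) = 1.55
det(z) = -2.52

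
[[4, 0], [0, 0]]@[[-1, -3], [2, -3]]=[[-4, -12], [0, 0]]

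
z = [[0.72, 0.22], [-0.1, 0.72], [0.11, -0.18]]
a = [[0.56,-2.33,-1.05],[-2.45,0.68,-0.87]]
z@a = [[-0.14, -1.53, -0.95], [-1.82, 0.72, -0.52], [0.50, -0.38, 0.04]]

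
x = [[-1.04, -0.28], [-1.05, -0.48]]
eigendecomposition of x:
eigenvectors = [[-0.65, 0.30], [-0.76, -0.95]]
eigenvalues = [-1.37, -0.15]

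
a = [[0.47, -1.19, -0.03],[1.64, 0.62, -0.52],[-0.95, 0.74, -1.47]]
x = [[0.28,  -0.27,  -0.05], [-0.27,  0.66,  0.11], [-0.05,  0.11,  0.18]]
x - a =[[-0.19, 0.92, -0.02], [-1.91, 0.04, 0.63], [0.9, -0.63, 1.65]]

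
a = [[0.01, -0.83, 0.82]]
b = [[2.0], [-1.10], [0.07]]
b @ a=[[0.02, -1.66, 1.64], [-0.01, 0.91, -0.9], [0.00, -0.06, 0.06]]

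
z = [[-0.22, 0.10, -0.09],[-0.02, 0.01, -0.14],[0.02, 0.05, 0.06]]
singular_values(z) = [0.27, 0.13, 0.05]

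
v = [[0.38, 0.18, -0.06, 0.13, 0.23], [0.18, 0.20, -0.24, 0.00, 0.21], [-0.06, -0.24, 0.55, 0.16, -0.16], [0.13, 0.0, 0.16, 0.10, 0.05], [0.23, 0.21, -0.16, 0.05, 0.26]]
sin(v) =[[0.35,0.16,-0.04,0.12,0.20],  [0.16,0.18,-0.21,0.0,0.18],  [-0.04,-0.21,0.5,0.15,-0.13],  [0.12,0.00,0.15,0.1,0.05],  [0.2,0.18,-0.13,0.05,0.23]]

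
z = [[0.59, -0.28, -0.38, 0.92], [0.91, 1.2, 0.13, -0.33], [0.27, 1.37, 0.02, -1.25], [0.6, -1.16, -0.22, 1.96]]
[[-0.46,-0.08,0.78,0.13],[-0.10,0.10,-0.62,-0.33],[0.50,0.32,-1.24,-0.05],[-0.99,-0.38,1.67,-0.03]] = z @ [[-0.24, -0.11, 0.29, -0.11], [0.00, 0.18, -0.61, -0.15], [-0.27, -0.32, -0.22, -0.79], [-0.46, -0.09, 0.38, -0.16]]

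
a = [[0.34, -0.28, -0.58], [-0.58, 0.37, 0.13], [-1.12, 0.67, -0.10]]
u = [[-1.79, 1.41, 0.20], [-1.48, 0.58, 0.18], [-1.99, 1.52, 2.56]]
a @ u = [[0.96,-0.56,-1.47],[0.23,-0.41,0.28],[1.21,-1.34,-0.36]]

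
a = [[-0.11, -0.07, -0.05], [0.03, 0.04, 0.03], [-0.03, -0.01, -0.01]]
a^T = [[-0.11, 0.03, -0.03], [-0.07, 0.04, -0.01], [-0.05, 0.03, -0.01]]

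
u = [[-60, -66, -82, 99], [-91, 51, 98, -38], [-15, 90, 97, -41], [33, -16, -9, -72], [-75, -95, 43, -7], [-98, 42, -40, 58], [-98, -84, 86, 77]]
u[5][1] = 42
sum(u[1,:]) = 20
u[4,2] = 43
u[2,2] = 97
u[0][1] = -66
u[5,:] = [-98, 42, -40, 58]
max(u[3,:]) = 33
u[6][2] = 86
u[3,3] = -72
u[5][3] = 58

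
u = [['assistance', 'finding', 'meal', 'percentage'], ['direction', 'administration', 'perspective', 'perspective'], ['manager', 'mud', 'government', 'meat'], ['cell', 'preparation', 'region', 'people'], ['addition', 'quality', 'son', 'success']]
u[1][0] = 'direction'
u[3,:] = ['cell', 'preparation', 'region', 'people']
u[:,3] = ['percentage', 'perspective', 'meat', 'people', 'success']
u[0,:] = ['assistance', 'finding', 'meal', 'percentage']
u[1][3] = 'perspective'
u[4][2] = 'son'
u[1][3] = 'perspective'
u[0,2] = 'meal'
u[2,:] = ['manager', 'mud', 'government', 'meat']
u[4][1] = 'quality'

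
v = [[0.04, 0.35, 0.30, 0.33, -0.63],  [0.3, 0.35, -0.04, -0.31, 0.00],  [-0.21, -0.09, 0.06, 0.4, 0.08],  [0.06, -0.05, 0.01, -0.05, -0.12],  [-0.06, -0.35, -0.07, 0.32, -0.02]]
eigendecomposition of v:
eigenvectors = [[(0.61+0j), (0.53+0j), (0.72+0j), 0.72-0.00j, (0.42+0j)], [(0.64+0j), -0.40+0.00j, (-0.2-0.25j), -0.20+0.25j, -0.22+0.00j], [-0.33+0.00j, (0.68+0j), -0.22+0.21j, -0.22-0.21j, 0.82+0.00j], [0.06+0.00j, -0.27+0.00j, 0.25-0.18j, (0.25+0.18j), (0.08+0j)], [-0.34+0.00j, 0.16+0.00j, 0.02-0.45j, (0.02+0.45j), 0.31+0.00j]]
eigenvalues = [(0.63+0j), (-0.2+0j), (-0.05+0.27j), (-0.05-0.27j), (0.05+0j)]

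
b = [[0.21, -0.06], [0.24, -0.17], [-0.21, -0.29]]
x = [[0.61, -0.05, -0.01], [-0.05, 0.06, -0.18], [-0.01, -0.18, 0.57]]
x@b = [[0.12, -0.03], [0.04, 0.04], [-0.16, -0.13]]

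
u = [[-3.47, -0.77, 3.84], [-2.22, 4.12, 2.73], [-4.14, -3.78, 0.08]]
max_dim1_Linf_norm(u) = 4.14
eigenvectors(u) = [[(-0.31+0.53j), (-0.31-0.53j), 0.35+0.00j],[0.05+0.25j, 0.05-0.25j, (-0.81+0j)],[(-0.75+0j), (-0.75-0j), 0.47+0.00j]]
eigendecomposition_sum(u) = [[-2.08+1.21j, (0.33+1.07j), (2.11+0.94j)],[-0.32+0.96j, (0.4+0.25j), (0.93-0.29j)],[(-2.53-1.44j), -0.92+1.00j, 0.30+2.78j]] + [[(-2.08-1.21j), 0.33-1.07j, 2.11-0.94j], [(-0.32-0.96j), 0.40-0.25j, (0.93+0.29j)], [(-2.53+1.44j), -0.92-1.00j, (0.3-2.78j)]] + [[(0.68+0j), -1.43+0.00j, (-0.38+0j)], [(-1.58-0j), (3.32-0j), 0.88-0.00j], [0.92+0.00j, (-1.93+0j), (-0.51+0j)]]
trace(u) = 0.73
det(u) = 69.34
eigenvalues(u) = [(-1.38+4.24j), (-1.38-4.24j), (3.49+0j)]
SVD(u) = [[0.72,-0.11,0.68], [0.36,-0.78,-0.51], [0.59,0.61,-0.53]] @ diag([7.016862830083259, 6.019865370566728, 1.6414496471251951]) @ [[-0.82,-0.18,0.54], [-0.07,-0.91,-0.41], [0.57,-0.38,0.73]]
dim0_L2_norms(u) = [5.84, 5.64, 4.71]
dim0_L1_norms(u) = [9.83, 8.67, 6.65]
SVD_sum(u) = [[-4.15, -0.93, 2.76], [-2.09, -0.47, 1.39], [-3.38, -0.75, 2.24]] + [[0.05, 0.58, 0.27], [0.34, 4.27, 1.95], [-0.27, -3.35, -1.53]] + [[0.64, -0.42, 0.82],[-0.47, 0.31, -0.61],[-0.49, 0.33, -0.63]]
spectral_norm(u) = 7.02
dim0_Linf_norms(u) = [4.14, 4.12, 3.84]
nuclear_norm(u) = 14.68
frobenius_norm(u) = 9.39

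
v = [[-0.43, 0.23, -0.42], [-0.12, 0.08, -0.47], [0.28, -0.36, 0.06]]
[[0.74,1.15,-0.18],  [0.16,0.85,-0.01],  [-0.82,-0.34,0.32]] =v@ [[-1.11, -1.41, 0.15], [1.45, -0.4, -0.79], [0.18, -1.51, -0.15]]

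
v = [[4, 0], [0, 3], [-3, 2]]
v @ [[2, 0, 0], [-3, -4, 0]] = [[8, 0, 0], [-9, -12, 0], [-12, -8, 0]]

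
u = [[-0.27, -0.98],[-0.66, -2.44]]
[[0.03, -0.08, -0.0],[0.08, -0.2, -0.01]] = u @[[0.03, 0.05, -0.14], [-0.04, 0.07, 0.04]]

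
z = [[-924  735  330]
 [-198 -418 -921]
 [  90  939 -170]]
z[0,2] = 330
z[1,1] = -418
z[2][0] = 90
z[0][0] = -924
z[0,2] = 330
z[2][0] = 90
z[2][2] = -170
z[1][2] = -921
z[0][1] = 735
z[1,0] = -198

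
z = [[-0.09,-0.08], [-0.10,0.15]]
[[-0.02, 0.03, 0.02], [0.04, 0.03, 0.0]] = z @ [[-0.04, -0.36, -0.13], [0.25, -0.02, -0.07]]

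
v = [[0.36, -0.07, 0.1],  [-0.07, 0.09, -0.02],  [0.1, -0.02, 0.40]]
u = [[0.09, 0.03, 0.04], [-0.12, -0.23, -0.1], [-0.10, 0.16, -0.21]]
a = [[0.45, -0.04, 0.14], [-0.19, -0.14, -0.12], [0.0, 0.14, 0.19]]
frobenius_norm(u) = 0.41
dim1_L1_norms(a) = [0.63, 0.45, 0.33]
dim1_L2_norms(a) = [0.47, 0.26, 0.24]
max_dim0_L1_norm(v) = 0.53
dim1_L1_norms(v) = [0.53, 0.18, 0.52]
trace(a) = 0.50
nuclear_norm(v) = 0.85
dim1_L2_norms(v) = [0.38, 0.12, 0.41]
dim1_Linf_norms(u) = [0.09, 0.23, 0.21]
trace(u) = -0.35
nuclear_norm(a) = 0.86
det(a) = -0.01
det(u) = 0.00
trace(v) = 0.85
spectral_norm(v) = 0.49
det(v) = 0.01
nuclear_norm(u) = 0.62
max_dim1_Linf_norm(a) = 0.45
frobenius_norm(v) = 0.57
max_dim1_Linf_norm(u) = 0.23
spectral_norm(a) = 0.53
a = v + u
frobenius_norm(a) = 0.59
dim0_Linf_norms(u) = [0.12, 0.23, 0.21]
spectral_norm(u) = 0.29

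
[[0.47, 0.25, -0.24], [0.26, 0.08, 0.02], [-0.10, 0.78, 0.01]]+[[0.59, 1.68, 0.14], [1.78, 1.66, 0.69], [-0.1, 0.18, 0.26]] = [[1.06,1.93,-0.1], [2.04,1.74,0.71], [-0.20,0.96,0.27]]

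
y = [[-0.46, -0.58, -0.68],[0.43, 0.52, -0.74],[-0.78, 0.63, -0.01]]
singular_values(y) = [1.01, 1.0, 1.0]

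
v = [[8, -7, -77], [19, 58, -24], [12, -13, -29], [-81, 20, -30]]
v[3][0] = -81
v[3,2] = -30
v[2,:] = [12, -13, -29]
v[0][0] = 8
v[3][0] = -81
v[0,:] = [8, -7, -77]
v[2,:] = [12, -13, -29]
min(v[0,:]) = -77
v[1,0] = 19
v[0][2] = -77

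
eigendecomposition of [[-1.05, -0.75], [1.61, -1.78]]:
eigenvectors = [[0.19+0.53j, (0.19-0.53j)], [(0.83+0j), 0.83-0.00j]]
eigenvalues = [(-1.42+1.04j), (-1.42-1.04j)]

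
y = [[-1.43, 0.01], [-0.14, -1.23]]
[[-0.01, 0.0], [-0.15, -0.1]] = y @ [[0.01, 0.0], [0.12, 0.08]]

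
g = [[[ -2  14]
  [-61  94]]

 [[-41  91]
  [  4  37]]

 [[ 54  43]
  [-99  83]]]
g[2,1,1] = 83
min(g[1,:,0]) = -41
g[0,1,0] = -61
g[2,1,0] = -99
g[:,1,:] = [[-61, 94], [4, 37], [-99, 83]]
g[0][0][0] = -2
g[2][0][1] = 43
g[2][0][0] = 54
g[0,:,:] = [[-2, 14], [-61, 94]]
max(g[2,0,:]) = 54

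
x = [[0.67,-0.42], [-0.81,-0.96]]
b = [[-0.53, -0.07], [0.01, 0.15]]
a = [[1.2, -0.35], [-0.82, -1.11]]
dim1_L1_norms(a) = [1.55, 1.93]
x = a + b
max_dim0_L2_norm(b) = 0.53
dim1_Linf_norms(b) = [0.53, 0.15]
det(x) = -0.98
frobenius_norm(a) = 1.86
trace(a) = 0.09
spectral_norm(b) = 0.54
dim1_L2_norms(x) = [0.79, 1.26]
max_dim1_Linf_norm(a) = 1.2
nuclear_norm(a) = 2.59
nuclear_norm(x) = 2.04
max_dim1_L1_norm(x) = 1.77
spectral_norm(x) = 1.26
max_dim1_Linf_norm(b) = 0.53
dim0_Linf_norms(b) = [0.53, 0.15]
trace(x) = -0.29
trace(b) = -0.38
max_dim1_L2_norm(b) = 0.53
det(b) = -0.08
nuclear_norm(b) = 0.68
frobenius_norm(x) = 1.48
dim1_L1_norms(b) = [0.6, 0.16]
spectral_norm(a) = 1.53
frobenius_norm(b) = 0.56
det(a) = -1.62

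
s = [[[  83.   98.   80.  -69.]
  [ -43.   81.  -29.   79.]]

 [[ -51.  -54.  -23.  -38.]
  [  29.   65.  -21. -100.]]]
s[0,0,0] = 83.0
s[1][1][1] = 65.0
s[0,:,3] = [-69.0, 79.0]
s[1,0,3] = -38.0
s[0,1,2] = -29.0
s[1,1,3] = -100.0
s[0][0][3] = -69.0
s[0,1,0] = -43.0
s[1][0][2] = -23.0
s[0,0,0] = 83.0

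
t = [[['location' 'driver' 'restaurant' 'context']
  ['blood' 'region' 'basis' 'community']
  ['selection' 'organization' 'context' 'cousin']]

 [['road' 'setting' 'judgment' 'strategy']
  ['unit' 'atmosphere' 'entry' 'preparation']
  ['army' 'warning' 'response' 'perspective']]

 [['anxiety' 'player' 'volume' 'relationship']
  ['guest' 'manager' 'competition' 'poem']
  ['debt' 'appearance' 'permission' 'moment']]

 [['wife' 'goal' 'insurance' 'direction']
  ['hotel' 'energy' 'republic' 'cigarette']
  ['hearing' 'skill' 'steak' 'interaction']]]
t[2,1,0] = 'guest'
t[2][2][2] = 'permission'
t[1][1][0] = 'unit'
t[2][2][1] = 'appearance'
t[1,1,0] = 'unit'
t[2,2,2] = 'permission'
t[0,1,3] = 'community'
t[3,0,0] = 'wife'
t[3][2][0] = 'hearing'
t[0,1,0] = 'blood'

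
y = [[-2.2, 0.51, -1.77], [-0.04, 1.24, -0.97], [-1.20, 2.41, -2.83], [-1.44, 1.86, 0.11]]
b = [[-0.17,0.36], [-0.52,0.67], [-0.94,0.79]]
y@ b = [[1.77, -1.85],[0.27, 0.05],[1.61, -1.05],[-0.83, 0.81]]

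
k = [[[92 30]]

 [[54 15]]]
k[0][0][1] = 30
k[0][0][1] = 30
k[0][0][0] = 92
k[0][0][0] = 92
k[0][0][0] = 92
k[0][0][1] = 30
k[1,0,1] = 15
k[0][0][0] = 92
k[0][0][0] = 92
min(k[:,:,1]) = 15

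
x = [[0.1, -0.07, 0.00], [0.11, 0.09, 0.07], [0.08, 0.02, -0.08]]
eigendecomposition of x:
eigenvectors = [[0.02-0.57j, (0.02+0.57j), (-0.11+0j)],  [-0.78+0.00j, -0.78-0.00j, -0.30+0.00j],  [(-0.17-0.17j), -0.17+0.17j, 0.95+0.00j]]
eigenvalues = [(0.1+0.1j), (0.1-0.1j), (-0.1+0j)]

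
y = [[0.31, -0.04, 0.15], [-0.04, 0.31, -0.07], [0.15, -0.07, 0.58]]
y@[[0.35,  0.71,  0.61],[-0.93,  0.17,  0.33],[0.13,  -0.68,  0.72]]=[[0.17,  0.11,  0.28], [-0.31,  0.07,  0.03], [0.19,  -0.3,  0.49]]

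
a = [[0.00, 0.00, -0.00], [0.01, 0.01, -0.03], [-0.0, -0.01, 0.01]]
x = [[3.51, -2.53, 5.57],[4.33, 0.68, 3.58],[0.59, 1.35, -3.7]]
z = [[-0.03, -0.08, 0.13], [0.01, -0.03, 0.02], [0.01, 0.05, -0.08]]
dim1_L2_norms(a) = [0.0, 0.03, 0.01]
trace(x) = 0.49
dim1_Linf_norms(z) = [0.13, 0.03, 0.08]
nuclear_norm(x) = 13.95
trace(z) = -0.14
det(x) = -41.35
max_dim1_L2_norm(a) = 0.03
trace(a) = 0.02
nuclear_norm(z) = 0.21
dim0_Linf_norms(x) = [4.33, 2.53, 5.57]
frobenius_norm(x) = 9.88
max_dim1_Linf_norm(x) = 5.57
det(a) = 0.00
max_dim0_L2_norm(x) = 7.58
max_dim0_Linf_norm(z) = 0.13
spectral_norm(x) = 9.14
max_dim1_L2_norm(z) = 0.16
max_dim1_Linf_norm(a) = 0.03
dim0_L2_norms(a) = [0.01, 0.01, 0.03]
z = x @ a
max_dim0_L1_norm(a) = 0.04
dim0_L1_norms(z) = [0.05, 0.16, 0.23]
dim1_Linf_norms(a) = [0.0, 0.03, 0.01]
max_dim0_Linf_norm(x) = 5.57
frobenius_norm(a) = 0.04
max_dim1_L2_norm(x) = 7.05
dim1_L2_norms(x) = [7.05, 5.66, 3.98]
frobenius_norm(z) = 0.19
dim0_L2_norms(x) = [5.61, 2.95, 7.58]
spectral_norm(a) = 0.04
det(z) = -0.00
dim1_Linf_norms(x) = [5.57, 4.33, 3.7]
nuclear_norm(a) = 0.04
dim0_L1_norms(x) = [8.43, 4.56, 12.85]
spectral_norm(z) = 0.18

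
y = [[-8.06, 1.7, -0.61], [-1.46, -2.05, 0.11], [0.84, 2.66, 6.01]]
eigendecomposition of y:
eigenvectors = [[-0.96, 0.31, -0.04], [-0.26, 0.9, 0.02], [0.11, -0.31, 1.00]]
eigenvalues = [-7.53, -2.6, 6.03]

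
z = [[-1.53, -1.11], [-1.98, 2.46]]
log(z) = [[(0.74+2.83j), -0.08+0.70j], [-0.15+1.25j, (1.04+0.31j)]]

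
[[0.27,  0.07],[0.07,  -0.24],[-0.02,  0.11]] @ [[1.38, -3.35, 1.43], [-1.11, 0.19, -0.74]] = [[0.29, -0.89, 0.33], [0.36, -0.28, 0.28], [-0.15, 0.09, -0.11]]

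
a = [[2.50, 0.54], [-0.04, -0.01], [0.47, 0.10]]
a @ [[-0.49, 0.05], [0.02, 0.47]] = [[-1.21, 0.38], [0.02, -0.01], [-0.23, 0.07]]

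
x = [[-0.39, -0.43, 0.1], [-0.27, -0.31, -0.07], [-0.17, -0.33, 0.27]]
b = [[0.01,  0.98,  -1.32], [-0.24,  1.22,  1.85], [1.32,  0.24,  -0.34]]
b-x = [[0.4, 1.41, -1.42], [0.03, 1.53, 1.92], [1.49, 0.57, -0.61]]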